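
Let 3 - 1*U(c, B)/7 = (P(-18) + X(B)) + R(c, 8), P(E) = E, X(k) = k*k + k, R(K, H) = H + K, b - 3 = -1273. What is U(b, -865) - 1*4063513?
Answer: -9286052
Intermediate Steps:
b = -1270 (b = 3 - 1273 = -1270)
X(k) = k + k² (X(k) = k² + k = k + k²)
U(c, B) = 91 - 7*c - 7*B*(1 + B) (U(c, B) = 21 - 7*((-18 + B*(1 + B)) + (8 + c)) = 21 - 7*(-10 + c + B*(1 + B)) = 21 + (70 - 7*c - 7*B*(1 + B)) = 91 - 7*c - 7*B*(1 + B))
U(b, -865) - 1*4063513 = (91 - 7*(-1270) - 7*(-865)*(1 - 865)) - 1*4063513 = (91 + 8890 - 7*(-865)*(-864)) - 4063513 = (91 + 8890 - 5231520) - 4063513 = -5222539 - 4063513 = -9286052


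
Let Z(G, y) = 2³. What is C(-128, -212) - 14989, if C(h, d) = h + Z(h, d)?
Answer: -15109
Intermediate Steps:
Z(G, y) = 8
C(h, d) = 8 + h (C(h, d) = h + 8 = 8 + h)
C(-128, -212) - 14989 = (8 - 128) - 14989 = -120 - 14989 = -15109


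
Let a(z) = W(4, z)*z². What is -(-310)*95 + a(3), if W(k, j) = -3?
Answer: 29423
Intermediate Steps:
a(z) = -3*z²
-(-310)*95 + a(3) = -(-310)*95 - 3*3² = -310*(-95) - 3*9 = 29450 - 27 = 29423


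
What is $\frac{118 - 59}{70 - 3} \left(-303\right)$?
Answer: $- \frac{17877}{67} \approx -266.82$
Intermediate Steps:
$\frac{118 - 59}{70 - 3} \left(-303\right) = \frac{59}{67} \left(-303\right) = - \frac{17877}{67}$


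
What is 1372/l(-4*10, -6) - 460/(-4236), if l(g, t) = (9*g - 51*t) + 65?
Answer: 1454213/11649 ≈ 124.84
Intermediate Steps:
l(g, t) = 65 - 51*t + 9*g (l(g, t) = (-51*t + 9*g) + 65 = 65 - 51*t + 9*g)
1372/l(-4*10, -6) - 460/(-4236) = 1372/(65 - 51*(-6) + 9*(-4*10)) - 460/(-4236) = 1372/(65 + 306 + 9*(-40)) - 460*(-1/4236) = 1372/(65 + 306 - 360) + 115/1059 = 1372/11 + 115/1059 = 1454213/11649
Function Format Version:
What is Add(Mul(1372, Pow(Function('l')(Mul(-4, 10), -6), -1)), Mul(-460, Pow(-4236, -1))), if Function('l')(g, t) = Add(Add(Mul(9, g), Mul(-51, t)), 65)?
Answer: Rational(1454213, 11649) ≈ 124.84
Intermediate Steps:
Function('l')(g, t) = Add(65, Mul(-51, t), Mul(9, g)) (Function('l')(g, t) = Add(Add(Mul(-51, t), Mul(9, g)), 65) = Add(65, Mul(-51, t), Mul(9, g)))
Add(Mul(1372, Pow(Function('l')(Mul(-4, 10), -6), -1)), Mul(-460, Pow(-4236, -1))) = Add(Mul(1372, Pow(Add(65, Mul(-51, -6), Mul(9, Mul(-4, 10))), -1)), Mul(-460, Pow(-4236, -1))) = Add(Mul(1372, Pow(Add(65, 306, Mul(9, -40)), -1)), Mul(-460, Rational(-1, 4236))) = Add(Mul(1372, Pow(Add(65, 306, -360), -1)), Rational(115, 1059)) = Add(Mul(1372, Pow(11, -1)), Rational(115, 1059)) = Add(Mul(1372, Rational(1, 11)), Rational(115, 1059)) = Add(Rational(1372, 11), Rational(115, 1059)) = Rational(1454213, 11649)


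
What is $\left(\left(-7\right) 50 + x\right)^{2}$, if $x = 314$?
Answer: $1296$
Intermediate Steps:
$\left(\left(-7\right) 50 + x\right)^{2} = \left(\left(-7\right) 50 + 314\right)^{2} = \left(-350 + 314\right)^{2} = \left(-36\right)^{2} = 1296$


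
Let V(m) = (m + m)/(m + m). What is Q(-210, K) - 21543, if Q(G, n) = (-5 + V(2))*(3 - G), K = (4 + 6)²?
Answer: -22395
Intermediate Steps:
V(m) = 1 (V(m) = (2*m)/((2*m)) = (2*m)*(1/(2*m)) = 1)
K = 100 (K = 10² = 100)
Q(G, n) = -12 + 4*G (Q(G, n) = (-5 + 1)*(3 - G) = -4*(3 - G) = -12 + 4*G)
Q(-210, K) - 21543 = (-12 + 4*(-210)) - 21543 = (-12 - 840) - 21543 = -852 - 21543 = -22395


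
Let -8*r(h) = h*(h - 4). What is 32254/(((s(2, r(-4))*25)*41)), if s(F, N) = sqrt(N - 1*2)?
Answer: -16127*I*sqrt(6)/3075 ≈ -12.846*I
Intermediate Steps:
r(h) = -h*(-4 + h)/8 (r(h) = -h*(h - 4)/8 = -h*(-4 + h)/8)
s(F, N) = sqrt(-2 + N) (s(F, N) = sqrt(N - 2) = sqrt(-2 + N))
32254/(((s(2, r(-4))*25)*41)) = 32254/(((sqrt(-2 + (1/8)*(-4)*(4 - 1*(-4)))*25)*41)) = 32254/(((sqrt(-2 + (1/8)*(-4)*(4 + 4))*25)*41)) = 32254/(((sqrt(-2 + (1/8)*(-4)*8)*25)*41)) = 32254/(((sqrt(-2 - 4)*25)*41)) = 32254/(((sqrt(-6)*25)*41)) = 32254/((((I*sqrt(6))*25)*41)) = 32254/(((25*I*sqrt(6))*41)) = 32254/((1025*I*sqrt(6))) = 32254*(-I*sqrt(6)/6150) = -16127*I*sqrt(6)/3075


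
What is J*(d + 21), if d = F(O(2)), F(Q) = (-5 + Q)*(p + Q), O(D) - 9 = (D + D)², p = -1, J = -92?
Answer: -46092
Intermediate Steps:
O(D) = 9 + 4*D² (O(D) = 9 + (D + D)² = 9 + (2*D)² = 9 + 4*D²)
F(Q) = (-1 + Q)*(-5 + Q) (F(Q) = (-5 + Q)*(-1 + Q) = (-1 + Q)*(-5 + Q))
d = 480 (d = 5 + (9 + 4*2²)² - 6*(9 + 4*2²) = 5 + (9 + 4*4)² - 6*(9 + 4*4) = 5 + (9 + 16)² - 6*(9 + 16) = 5 + 25² - 6*25 = 5 + 625 - 150 = 480)
J*(d + 21) = -92*(480 + 21) = -92*501 = -46092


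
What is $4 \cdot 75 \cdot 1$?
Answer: $300$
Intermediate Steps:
$4 \cdot 75 \cdot 1 = 300 \cdot 1 = 300$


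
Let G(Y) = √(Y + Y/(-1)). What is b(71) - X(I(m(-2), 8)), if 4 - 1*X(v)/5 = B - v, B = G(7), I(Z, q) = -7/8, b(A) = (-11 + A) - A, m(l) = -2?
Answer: -213/8 ≈ -26.625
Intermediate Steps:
b(A) = -11
I(Z, q) = -7/8 (I(Z, q) = -7*⅛ = -7/8)
G(Y) = 0 (G(Y) = √(Y + Y*(-1)) = √(Y - Y) = √0 = 0)
B = 0
X(v) = 20 + 5*v (X(v) = 20 - 5*(0 - v) = 20 - (-5)*v = 20 + 5*v)
b(71) - X(I(m(-2), 8)) = -11 - (20 + 5*(-7/8)) = -11 - (20 - 35/8) = -11 - 1*125/8 = -11 - 125/8 = -213/8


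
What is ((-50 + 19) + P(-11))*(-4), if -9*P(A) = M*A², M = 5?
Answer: 3536/9 ≈ 392.89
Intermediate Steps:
P(A) = -5*A²/9
((-50 + 19) + P(-11))*(-4) = ((-50 + 19) - 5/9*(-11)²)*(-4) = (-31 - 5/9*121)*(-4) = (-31 - 605/9)*(-4) = -884/9*(-4) = 3536/9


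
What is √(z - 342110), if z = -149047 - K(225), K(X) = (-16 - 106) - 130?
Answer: 3*I*√54545 ≈ 700.65*I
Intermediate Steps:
K(X) = -252 (K(X) = -122 - 130 = -252)
z = -148795 (z = -149047 - 1*(-252) = -149047 + 252 = -148795)
√(z - 342110) = √(-148795 - 342110) = √(-490905) = 3*I*√54545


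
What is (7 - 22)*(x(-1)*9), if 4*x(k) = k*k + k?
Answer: 0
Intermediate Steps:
x(k) = k/4 + k²/4 (x(k) = (k*k + k)/4 = (k² + k)/4 = (k + k²)/4 = k/4 + k²/4)
(7 - 22)*(x(-1)*9) = (7 - 22)*(((¼)*(-1)*(1 - 1))*9) = -15*(¼)*(-1)*0*9 = -0*9 = -15*0 = 0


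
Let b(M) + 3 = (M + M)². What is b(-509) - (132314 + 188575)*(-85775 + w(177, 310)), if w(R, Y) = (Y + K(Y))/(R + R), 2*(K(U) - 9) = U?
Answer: 1623966777233/59 ≈ 2.7525e+10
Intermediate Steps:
K(U) = 9 + U/2
b(M) = -3 + 4*M² (b(M) = -3 + (M + M)² = -3 + (2*M)² = -3 + 4*M²)
w(R, Y) = (9 + 3*Y/2)/(2*R) (w(R, Y) = (Y + (9 + Y/2))/(R + R) = (9 + 3*Y/2)/((2*R)) = (9 + 3*Y/2)*(1/(2*R)) = (9 + 3*Y/2)/(2*R))
b(-509) - (132314 + 188575)*(-85775 + w(177, 310)) = (-3 + 4*(-509)²) - (132314 + 188575)*(-85775 + (¾)*(6 + 310)/177) = (-3 + 4*259081) - 320889*(-85775 + (¾)*(1/177)*316) = (-3 + 1036324) - 320889*(-85775 + 79/59) = 1036321 - 320889*(-5060646)/59 = 1036321 - 1*(-1623905634294/59) = 1036321 + 1623905634294/59 = 1623966777233/59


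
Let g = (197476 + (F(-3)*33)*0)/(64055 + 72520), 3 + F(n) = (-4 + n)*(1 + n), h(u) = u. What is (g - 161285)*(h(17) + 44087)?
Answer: -971492100901496/136575 ≈ -7.1133e+9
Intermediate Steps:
F(n) = -3 + (1 + n)*(-4 + n) (F(n) = -3 + (-4 + n)*(1 + n) = -3 + (1 + n)*(-4 + n))
g = 197476/136575 (g = (197476 + ((-7 + (-3)**2 - 3*(-3))*33)*0)/(64055 + 72520) = (197476 + ((-7 + 9 + 9)*33)*0)/136575 = (197476 + (11*33)*0)*(1/136575) = (197476 + 363*0)*(1/136575) = (197476 + 0)*(1/136575) = 197476*(1/136575) = 197476/136575 ≈ 1.4459)
(g - 161285)*(h(17) + 44087) = (197476/136575 - 161285)*(17 + 44087) = -22027301399/136575*44104 = -971492100901496/136575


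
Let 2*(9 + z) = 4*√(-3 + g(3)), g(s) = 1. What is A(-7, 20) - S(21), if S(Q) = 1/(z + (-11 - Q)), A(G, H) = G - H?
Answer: -45562/1689 + 2*I*√2/1689 ≈ -26.976 + 0.0016746*I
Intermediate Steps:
z = -9 + 2*I*√2 (z = -9 + (4*√(-3 + 1))/2 = -9 + (4*√(-2))/2 = -9 + (4*(I*√2))/2 = -9 + (4*I*√2)/2 = -9 + 2*I*√2 ≈ -9.0 + 2.8284*I)
S(Q) = 1/(-20 - Q + 2*I*√2) (S(Q) = 1/((-9 + 2*I*√2) + (-11 - Q)) = 1/(-20 - Q + 2*I*√2))
A(-7, 20) - S(21) = (-7 - 1*20) - (-1)/(20 + 21 - 2*I*√2) = (-7 - 20) - (-1)/(41 - 2*I*√2) = -27 + 1/(41 - 2*I*√2)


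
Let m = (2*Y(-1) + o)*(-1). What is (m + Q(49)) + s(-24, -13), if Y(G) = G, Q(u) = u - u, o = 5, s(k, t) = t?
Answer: -16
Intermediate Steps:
Q(u) = 0
m = -3 (m = (2*(-1) + 5)*(-1) = (-2 + 5)*(-1) = 3*(-1) = -3)
(m + Q(49)) + s(-24, -13) = (-3 + 0) - 13 = -3 - 13 = -16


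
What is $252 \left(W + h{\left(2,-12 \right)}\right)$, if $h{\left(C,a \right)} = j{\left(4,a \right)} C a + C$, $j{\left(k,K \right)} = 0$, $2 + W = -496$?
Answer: $-124992$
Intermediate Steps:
$W = -498$ ($W = -2 - 496 = -498$)
$h{\left(C,a \right)} = C$ ($h{\left(C,a \right)} = 0 C a + C = 0 a + C = 0 + C = C$)
$252 \left(W + h{\left(2,-12 \right)}\right) = 252 \left(-498 + 2\right) = 252 \left(-496\right) = -124992$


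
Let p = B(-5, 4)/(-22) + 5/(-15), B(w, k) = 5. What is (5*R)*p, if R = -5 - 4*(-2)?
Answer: -185/22 ≈ -8.4091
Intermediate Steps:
R = 3 (R = -5 - 1*(-8) = -5 + 8 = 3)
p = -37/66 (p = 5/(-22) + 5/(-15) = 5*(-1/22) + 5*(-1/15) = -5/22 - ⅓ = -37/66 ≈ -0.56061)
(5*R)*p = (5*3)*(-37/66) = 15*(-37/66) = -185/22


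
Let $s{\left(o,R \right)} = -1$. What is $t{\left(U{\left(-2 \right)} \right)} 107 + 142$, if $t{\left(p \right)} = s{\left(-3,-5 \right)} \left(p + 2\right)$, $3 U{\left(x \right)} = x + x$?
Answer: $\frac{212}{3} \approx 70.667$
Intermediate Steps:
$U{\left(x \right)} = \frac{2 x}{3}$ ($U{\left(x \right)} = \frac{x + x}{3} = \frac{2 x}{3}$)
$t{\left(p \right)} = -2 - p$ ($t{\left(p \right)} = - (p + 2) = - (2 + p) = -2 - p$)
$t{\left(U{\left(-2 \right)} \right)} 107 + 142 = \left(-2 - \frac{2}{3} \left(-2\right)\right) 107 + 142 = \left(-2 - - \frac{4}{3}\right) 107 + 142 = \left(-2 + \frac{4}{3}\right) 107 + 142 = \left(- \frac{2}{3}\right) 107 + 142 = - \frac{214}{3} + 142 = \frac{212}{3}$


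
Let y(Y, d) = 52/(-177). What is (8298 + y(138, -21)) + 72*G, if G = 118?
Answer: 2972486/177 ≈ 16794.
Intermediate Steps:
y(Y, d) = -52/177 (y(Y, d) = 52*(-1/177) = -52/177)
(8298 + y(138, -21)) + 72*G = (8298 - 52/177) + 72*118 = 1468694/177 + 8496 = 2972486/177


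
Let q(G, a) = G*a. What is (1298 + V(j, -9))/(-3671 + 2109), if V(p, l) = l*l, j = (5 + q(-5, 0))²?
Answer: -1379/1562 ≈ -0.88284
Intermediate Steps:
j = 25 (j = (5 - 5*0)² = (5 + 0)² = 5² = 25)
V(p, l) = l²
(1298 + V(j, -9))/(-3671 + 2109) = (1298 + (-9)²)/(-3671 + 2109) = (1298 + 81)/(-1562) = 1379*(-1/1562) = -1379/1562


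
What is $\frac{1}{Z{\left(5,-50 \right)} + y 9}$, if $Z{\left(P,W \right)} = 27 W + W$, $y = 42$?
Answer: $- \frac{1}{1022} \approx -0.00097847$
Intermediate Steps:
$Z{\left(P,W \right)} = 28 W$
$\frac{1}{Z{\left(5,-50 \right)} + y 9} = \frac{1}{28 \left(-50\right) + 42 \cdot 9} = \frac{1}{-1400 + 378} = \frac{1}{-1022} = - \frac{1}{1022}$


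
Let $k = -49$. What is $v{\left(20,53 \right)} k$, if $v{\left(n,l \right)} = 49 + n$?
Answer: $-3381$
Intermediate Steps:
$v{\left(20,53 \right)} k = \left(49 + 20\right) \left(-49\right) = 69 \left(-49\right) = -3381$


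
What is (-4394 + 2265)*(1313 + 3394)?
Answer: -10021203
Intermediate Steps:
(-4394 + 2265)*(1313 + 3394) = -2129*4707 = -10021203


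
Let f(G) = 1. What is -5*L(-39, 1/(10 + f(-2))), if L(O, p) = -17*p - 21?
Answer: 1240/11 ≈ 112.73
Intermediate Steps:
L(O, p) = -21 - 17*p
-5*L(-39, 1/(10 + f(-2))) = -5*(-21 - 17/(10 + 1)) = -5*(-21 - 17/11) = -5*(-248/11) = 1240/11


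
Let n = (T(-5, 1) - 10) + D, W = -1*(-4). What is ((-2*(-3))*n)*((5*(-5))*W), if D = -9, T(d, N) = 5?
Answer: 8400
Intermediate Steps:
W = 4
n = -14 (n = (5 - 10) - 9 = -5 - 9 = -14)
((-2*(-3))*n)*((5*(-5))*W) = (-2*(-3)*(-14))*((5*(-5))*4) = (6*(-14))*(-25*4) = -84*(-100) = 8400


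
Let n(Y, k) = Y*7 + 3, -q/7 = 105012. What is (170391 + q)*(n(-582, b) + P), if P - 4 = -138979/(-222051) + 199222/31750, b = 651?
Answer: 2693979479807863559/1175019875 ≈ 2.2927e+9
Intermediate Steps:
q = -735084 (q = -7*105012 = -735084)
P = 38425252286/3525059625 (P = 4 + (-138979/(-222051) + 199222/31750) = 4 + (-138979*(-1/222051) + 199222*(1/31750)) = 4 + (138979/222051 + 99611/15875) = 4 + 24325013786/3525059625 = 38425252286/3525059625 ≈ 10.901)
n(Y, k) = 3 + 7*Y (n(Y, k) = 7*Y + 3 = 3 + 7*Y)
(170391 + q)*(n(-582, b) + P) = (170391 - 735084)*((3 + 7*(-582)) + 38425252286/3525059625) = -564693*((3 - 4074) + 38425252286/3525059625) = -564693*(-4071 + 38425252286/3525059625) = -564693*(-14312092481089/3525059625) = 2693979479807863559/1175019875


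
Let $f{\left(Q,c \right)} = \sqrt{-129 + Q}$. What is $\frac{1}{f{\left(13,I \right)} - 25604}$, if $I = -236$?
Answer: $- \frac{6401}{163891233} - \frac{i \sqrt{29}}{327782466} \approx -3.9056 \cdot 10^{-5} - 1.6429 \cdot 10^{-8} i$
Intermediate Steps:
$\frac{1}{f{\left(13,I \right)} - 25604} = \frac{1}{\sqrt{-129 + 13} - 25604} = \frac{1}{\sqrt{-116} - 25604} = \frac{1}{2 i \sqrt{29} - 25604} = \frac{1}{-25604 + 2 i \sqrt{29}}$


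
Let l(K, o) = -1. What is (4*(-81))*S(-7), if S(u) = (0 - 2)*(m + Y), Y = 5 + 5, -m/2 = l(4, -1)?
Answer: 7776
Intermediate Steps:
m = 2 (m = -2*(-1) = 2)
Y = 10
S(u) = -24 (S(u) = (0 - 2)*(2 + 10) = -2*12 = -24)
(4*(-81))*S(-7) = (4*(-81))*(-24) = -324*(-24) = 7776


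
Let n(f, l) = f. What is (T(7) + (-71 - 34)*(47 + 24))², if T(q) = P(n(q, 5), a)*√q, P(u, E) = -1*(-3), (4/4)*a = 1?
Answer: 55577088 - 44730*√7 ≈ 5.5459e+7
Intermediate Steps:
a = 1
P(u, E) = 3
T(q) = 3*√q
(T(7) + (-71 - 34)*(47 + 24))² = (3*√7 + (-71 - 34)*(47 + 24))² = (3*√7 - 105*71)² = (3*√7 - 7455)² = (-7455 + 3*√7)²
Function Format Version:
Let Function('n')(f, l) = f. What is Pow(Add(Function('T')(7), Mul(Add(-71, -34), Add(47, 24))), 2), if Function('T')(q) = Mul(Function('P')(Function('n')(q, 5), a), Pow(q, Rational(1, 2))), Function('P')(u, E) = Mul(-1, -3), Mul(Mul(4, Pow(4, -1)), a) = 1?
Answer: Add(55577088, Mul(-44730, Pow(7, Rational(1, 2)))) ≈ 5.5459e+7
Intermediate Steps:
a = 1
Function('P')(u, E) = 3
Function('T')(q) = Mul(3, Pow(q, Rational(1, 2)))
Pow(Add(Function('T')(7), Mul(Add(-71, -34), Add(47, 24))), 2) = Pow(Add(Mul(3, Pow(7, Rational(1, 2))), Mul(Add(-71, -34), Add(47, 24))), 2) = Pow(Add(Mul(3, Pow(7, Rational(1, 2))), Mul(-105, 71)), 2) = Pow(Add(Mul(3, Pow(7, Rational(1, 2))), -7455), 2) = Pow(Add(-7455, Mul(3, Pow(7, Rational(1, 2)))), 2)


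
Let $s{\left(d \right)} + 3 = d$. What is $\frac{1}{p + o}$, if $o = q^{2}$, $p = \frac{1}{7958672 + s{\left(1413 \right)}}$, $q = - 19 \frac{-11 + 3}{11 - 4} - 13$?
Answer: $\frac{390044018}{29619465171} \approx 0.013168$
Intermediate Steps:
$s{\left(d \right)} = -3 + d$
$q = \frac{61}{7}$ ($q = - 19 \left(- \frac{8}{7}\right) - 13 = - 19 \left(\left(-8\right) \frac{1}{7}\right) - 13 = \left(-19\right) \left(- \frac{8}{7}\right) - 13 = \frac{152}{7} - 13 = \frac{61}{7} \approx 8.7143$)
$p = \frac{1}{7960082}$ ($p = \frac{1}{7958672 + \left(-3 + 1413\right)} = \frac{1}{7958672 + 1410} = \frac{1}{7960082} \approx 1.2563 \cdot 10^{-7}$)
$o = \frac{3721}{49}$ ($o = \left(\frac{61}{7}\right)^{2} = \frac{3721}{49} \approx 75.939$)
$\frac{1}{p + o} = \frac{1}{\frac{1}{7960082} + \frac{3721}{49}} = \frac{1}{\frac{29619465171}{390044018}} = \frac{390044018}{29619465171}$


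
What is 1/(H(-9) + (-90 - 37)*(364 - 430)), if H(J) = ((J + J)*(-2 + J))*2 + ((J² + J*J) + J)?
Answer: 1/8931 ≈ 0.00011197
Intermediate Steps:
H(J) = J + 2*J² + 4*J*(-2 + J) (H(J) = ((2*J)*(-2 + J))*2 + ((J² + J²) + J) = (2*J*(-2 + J))*2 + (2*J² + J) = 4*J*(-2 + J) + (J + 2*J²) = J + 2*J² + 4*J*(-2 + J))
1/(H(-9) + (-90 - 37)*(364 - 430)) = 1/(-9*(-7 + 6*(-9)) + (-90 - 37)*(364 - 430)) = 1/(-9*(-7 - 54) - 127*(-66)) = 1/(-9*(-61) + 8382) = 1/(549 + 8382) = 1/8931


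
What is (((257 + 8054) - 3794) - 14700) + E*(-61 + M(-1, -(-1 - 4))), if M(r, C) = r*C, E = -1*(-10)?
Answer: -10843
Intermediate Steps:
E = 10
M(r, C) = C*r
(((257 + 8054) - 3794) - 14700) + E*(-61 + M(-1, -(-1 - 4))) = (((257 + 8054) - 3794) - 14700) + 10*(-61 - (-1 - 4)*(-1)) = ((8311 - 3794) - 14700) + 10*(-61 - 1*(-5)*(-1)) = (4517 - 14700) + 10*(-61 + 5*(-1)) = -10183 + 10*(-61 - 5) = -10183 + 10*(-66) = -10183 - 660 = -10843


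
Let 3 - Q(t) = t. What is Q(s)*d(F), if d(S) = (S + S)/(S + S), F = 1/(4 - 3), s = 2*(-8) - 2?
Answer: 21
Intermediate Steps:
s = -18 (s = -16 - 2 = -18)
F = 1 (F = 1/1 = 1)
d(S) = 1 (d(S) = (2*S)/((2*S)) = (2*S)*(1/(2*S)) = 1)
Q(t) = 3 - t
Q(s)*d(F) = (3 - 1*(-18))*1 = (3 + 18)*1 = 21*1 = 21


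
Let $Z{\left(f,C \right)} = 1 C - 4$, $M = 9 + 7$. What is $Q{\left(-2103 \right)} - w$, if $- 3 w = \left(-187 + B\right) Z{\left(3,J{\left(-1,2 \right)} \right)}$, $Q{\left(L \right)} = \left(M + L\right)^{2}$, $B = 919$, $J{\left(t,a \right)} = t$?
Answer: $4354349$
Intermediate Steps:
$M = 16$
$Z{\left(f,C \right)} = -4 + C$ ($Z{\left(f,C \right)} = C - 4 = -4 + C$)
$Q{\left(L \right)} = \left(16 + L\right)^{2}$
$w = 1220$ ($w = - \frac{\left(-187 + 919\right) \left(-4 - 1\right)}{3} = - \frac{732 \left(-5\right)}{3} = \left(- \frac{1}{3}\right) \left(-3660\right) = 1220$)
$Q{\left(-2103 \right)} - w = \left(16 - 2103\right)^{2} - 1220 = \left(-2087\right)^{2} - 1220 = 4355569 - 1220 = 4354349$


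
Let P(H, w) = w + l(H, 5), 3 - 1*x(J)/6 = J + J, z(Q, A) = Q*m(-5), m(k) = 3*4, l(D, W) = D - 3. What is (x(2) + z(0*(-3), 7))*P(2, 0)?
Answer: 6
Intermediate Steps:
l(D, W) = -3 + D
m(k) = 12
z(Q, A) = 12*Q (z(Q, A) = Q*12 = 12*Q)
x(J) = 18 - 12*J (x(J) = 18 - 6*(J + J) = 18 - 12*J)
P(H, w) = -3 + H + w (P(H, w) = w + (-3 + H) = -3 + H + w)
(x(2) + z(0*(-3), 7))*P(2, 0) = ((18 - 12*2) + 12*(0*(-3)))*(-3 + 2 + 0) = ((18 - 24) + 12*0)*(-1) = (-6 + 0)*(-1) = -6*(-1) = 6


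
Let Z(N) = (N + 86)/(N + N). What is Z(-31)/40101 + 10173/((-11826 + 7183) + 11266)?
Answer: 25292379061/16466513226 ≈ 1.5360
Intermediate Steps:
Z(N) = (86 + N)/(2*N) (Z(N) = (86 + N)/((2*N)) = (86 + N)*(1/(2*N)) = (86 + N)/(2*N))
Z(-31)/40101 + 10173/((-11826 + 7183) + 11266) = ((½)*(86 - 31)/(-31))/40101 + 10173/((-11826 + 7183) + 11266) = ((½)*(-1/31)*55)*(1/40101) + 10173/(-4643 + 11266) = -55/62*1/40101 + 10173/6623 = -55/2486262 + 10173*(1/6623) = -55/2486262 + 10173/6623 = 25292379061/16466513226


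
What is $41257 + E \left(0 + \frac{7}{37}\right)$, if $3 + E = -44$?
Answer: $\frac{1526180}{37} \approx 41248.0$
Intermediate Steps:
$E = -47$ ($E = -3 - 44 = -47$)
$41257 + E \left(0 + \frac{7}{37}\right) = 41257 - 47 \left(0 + \frac{7}{37}\right) = 41257 - \frac{329}{37} = \frac{1526180}{37}$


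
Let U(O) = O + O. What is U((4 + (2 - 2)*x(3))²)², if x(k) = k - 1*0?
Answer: 1024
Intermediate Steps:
x(k) = k (x(k) = k + 0 = k)
U(O) = 2*O
U((4 + (2 - 2)*x(3))²)² = (2*(4 + (2 - 2)*3)²)² = (2*(4 + 0*3)²)² = (2*(4 + 0)²)² = (2*4²)² = (2*16)² = 32² = 1024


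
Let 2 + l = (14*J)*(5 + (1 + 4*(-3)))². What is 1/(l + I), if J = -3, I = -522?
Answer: -1/2036 ≈ -0.00049116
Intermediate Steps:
l = -1514 (l = -2 + (14*(-3))*(5 + (1 + 4*(-3)))² = -2 - 42*(5 + (1 - 12))² = -2 - 42*(5 - 11)² = -2 - 42*(-6)² = -2 - 42*36 = -2 - 1512 = -1514)
1/(l + I) = 1/(-1514 - 522) = 1/(-2036) = -1/2036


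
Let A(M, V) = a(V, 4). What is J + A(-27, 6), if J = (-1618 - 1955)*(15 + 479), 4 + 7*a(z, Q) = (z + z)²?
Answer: -1765042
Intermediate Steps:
a(z, Q) = -4/7 + 4*z²/7 (a(z, Q) = -4/7 + (z + z)²/7 = -4/7 + (2*z)²/7 = -4/7 + (4*z²)/7 = -4/7 + 4*z²/7)
A(M, V) = -4/7 + 4*V²/7
J = -1765062 (J = -3573*494 = -1765062)
J + A(-27, 6) = -1765062 + (-4/7 + (4/7)*6²) = -1765062 + (-4/7 + (4/7)*36) = -1765062 + (-4/7 + 144/7) = -1765062 + 20 = -1765042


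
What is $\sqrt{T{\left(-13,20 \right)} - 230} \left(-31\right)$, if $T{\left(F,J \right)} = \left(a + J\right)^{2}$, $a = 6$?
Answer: $- 31 \sqrt{446} \approx -654.68$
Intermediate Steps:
$T{\left(F,J \right)} = \left(6 + J\right)^{2}$
$\sqrt{T{\left(-13,20 \right)} - 230} \left(-31\right) = \sqrt{\left(6 + 20\right)^{2} - 230} \left(-31\right) = \sqrt{26^{2} - 230} \left(-31\right) = \sqrt{676 - 230} \left(-31\right) = \sqrt{446} \left(-31\right) = - 31 \sqrt{446}$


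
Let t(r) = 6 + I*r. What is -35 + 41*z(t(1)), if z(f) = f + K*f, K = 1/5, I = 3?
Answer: 2039/5 ≈ 407.80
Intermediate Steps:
K = ⅕ ≈ 0.20000
t(r) = 6 + 3*r
z(f) = 6*f/5 (z(f) = f + f/5 = 6*f/5)
-35 + 41*z(t(1)) = -35 + 41*(6*(6 + 3*1)/5) = -35 + 41*(6*(6 + 3)/5) = -35 + 41*((6/5)*9) = -35 + 41*(54/5) = -35 + 2214/5 = 2039/5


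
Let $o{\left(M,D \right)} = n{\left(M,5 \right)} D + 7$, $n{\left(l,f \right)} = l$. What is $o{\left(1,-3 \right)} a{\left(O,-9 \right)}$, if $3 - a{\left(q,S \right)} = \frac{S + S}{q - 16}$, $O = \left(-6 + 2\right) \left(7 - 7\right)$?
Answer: $\frac{15}{2} \approx 7.5$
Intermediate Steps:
$o{\left(M,D \right)} = 7 + D M$ ($o{\left(M,D \right)} = M D + 7 = D M + 7 = 7 + D M$)
$O = 0$ ($O = \left(-4\right) 0 = 0$)
$a{\left(q,S \right)} = 3 - \frac{2 S}{-16 + q}$ ($a{\left(q,S \right)} = 3 - \frac{S + S}{q - 16} = 3 - \frac{2 S}{-16 + q}$)
$o{\left(1,-3 \right)} a{\left(O,-9 \right)} = \left(7 - 3\right) \frac{-48 - -18 + 3 \cdot 0}{-16 + 0} = \left(7 - 3\right) \frac{-48 + 18 + 0}{-16} = 4 \left(\left(- \frac{1}{16}\right) \left(-30\right)\right) = 4 \cdot \frac{15}{8} = \frac{15}{2}$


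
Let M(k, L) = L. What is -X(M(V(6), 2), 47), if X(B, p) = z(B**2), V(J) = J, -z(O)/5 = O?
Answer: 20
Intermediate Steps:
z(O) = -5*O
X(B, p) = -5*B**2
-X(M(V(6), 2), 47) = -(-5)*2**2 = -(-5)*4 = -1*(-20) = 20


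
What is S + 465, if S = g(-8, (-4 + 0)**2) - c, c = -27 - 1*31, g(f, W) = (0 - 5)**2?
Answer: 548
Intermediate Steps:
g(f, W) = 25 (g(f, W) = (-5)**2 = 25)
c = -58 (c = -27 - 31 = -58)
S = 83 (S = 25 - 1*(-58) = 25 + 58 = 83)
S + 465 = 83 + 465 = 548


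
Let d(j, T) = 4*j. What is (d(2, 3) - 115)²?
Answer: 11449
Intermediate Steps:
(d(2, 3) - 115)² = (4*2 - 115)² = (8 - 115)² = (-107)² = 11449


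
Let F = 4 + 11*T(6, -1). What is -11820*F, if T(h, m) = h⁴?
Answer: -168553200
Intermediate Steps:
F = 14260 (F = 4 + 11*6⁴ = 4 + 11*1296 = 4 + 14256 = 14260)
-11820*F = -11820*14260 = -168553200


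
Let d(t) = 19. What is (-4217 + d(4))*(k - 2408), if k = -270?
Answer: 11242244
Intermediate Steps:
(-4217 + d(4))*(k - 2408) = (-4217 + 19)*(-270 - 2408) = -4198*(-2678) = 11242244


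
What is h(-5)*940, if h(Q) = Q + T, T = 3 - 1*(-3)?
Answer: 940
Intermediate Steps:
T = 6 (T = 3 + 3 = 6)
h(Q) = 6 + Q (h(Q) = Q + 6 = 6 + Q)
h(-5)*940 = (6 - 5)*940 = 1*940 = 940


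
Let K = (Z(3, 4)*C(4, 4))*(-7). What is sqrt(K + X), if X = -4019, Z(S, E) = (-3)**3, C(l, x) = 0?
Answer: I*sqrt(4019) ≈ 63.396*I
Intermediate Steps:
Z(S, E) = -27
K = 0 (K = -27*0*(-7) = 0*(-7) = 0)
sqrt(K + X) = sqrt(0 - 4019) = sqrt(-4019) = I*sqrt(4019)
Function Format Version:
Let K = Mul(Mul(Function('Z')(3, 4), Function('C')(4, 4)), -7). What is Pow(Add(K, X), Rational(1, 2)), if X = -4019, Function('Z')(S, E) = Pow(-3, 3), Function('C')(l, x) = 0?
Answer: Mul(I, Pow(4019, Rational(1, 2))) ≈ Mul(63.396, I)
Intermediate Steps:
Function('Z')(S, E) = -27
K = 0 (K = Mul(Mul(-27, 0), -7) = Mul(0, -7) = 0)
Pow(Add(K, X), Rational(1, 2)) = Pow(Add(0, -4019), Rational(1, 2)) = Pow(-4019, Rational(1, 2)) = Mul(I, Pow(4019, Rational(1, 2)))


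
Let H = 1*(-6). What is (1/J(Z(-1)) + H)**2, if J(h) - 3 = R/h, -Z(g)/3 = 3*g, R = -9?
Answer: 121/4 ≈ 30.250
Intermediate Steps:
Z(g) = -9*g
J(h) = 3 - 9/h
H = -6
(1/J(Z(-1)) + H)**2 = (1/(3 - 9/((-9*(-1)))) - 6)**2 = (1/(3 - 9/9) - 6)**2 = (1/(3 - 9*1/9) - 6)**2 = (1/(3 - 1) - 6)**2 = (1/2 - 6)**2 = (-11/2)**2 = 121/4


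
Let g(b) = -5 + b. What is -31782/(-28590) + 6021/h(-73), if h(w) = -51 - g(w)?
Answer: 1067892/4765 ≈ 224.11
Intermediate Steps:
h(w) = -46 - w (h(w) = -51 - (-5 + w) = -51 + (5 - w) = -46 - w)
-31782/(-28590) + 6021/h(-73) = -31782/(-28590) + 6021/(-46 - 1*(-73)) = -31782*(-1/28590) + 6021/(-46 + 73) = 5297/4765 + 6021/27 = 5297/4765 + 6021*(1/27) = 5297/4765 + 223 = 1067892/4765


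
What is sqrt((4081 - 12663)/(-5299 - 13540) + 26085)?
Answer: sqrt(9257934795583)/18839 ≈ 161.51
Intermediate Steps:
sqrt((4081 - 12663)/(-5299 - 13540) + 26085) = sqrt(-8582/(-18839) + 26085) = sqrt(-8582*(-1/18839) + 26085) = sqrt(8582/18839 + 26085) = sqrt(491423897/18839) = sqrt(9257934795583)/18839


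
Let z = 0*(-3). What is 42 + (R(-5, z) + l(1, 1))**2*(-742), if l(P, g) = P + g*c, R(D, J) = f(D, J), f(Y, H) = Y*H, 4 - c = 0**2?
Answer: -18508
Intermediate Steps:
z = 0
c = 4 (c = 4 - 1*0**2 = 4 - 1*0 = 4 + 0 = 4)
f(Y, H) = H*Y
R(D, J) = D*J (R(D, J) = J*D = D*J)
l(P, g) = P + 4*g (l(P, g) = P + g*4 = P + 4*g)
42 + (R(-5, z) + l(1, 1))**2*(-742) = 42 + (-5*0 + (1 + 4*1))**2*(-742) = 42 + (0 + (1 + 4))**2*(-742) = 42 + (0 + 5)**2*(-742) = 42 + 5**2*(-742) = 42 + 25*(-742) = 42 - 18550 = -18508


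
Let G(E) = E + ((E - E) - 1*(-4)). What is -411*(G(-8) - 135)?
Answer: 57129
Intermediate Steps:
G(E) = 4 + E (G(E) = E + (0 + 4) = E + 4 = 4 + E)
-411*(G(-8) - 135) = -411*((4 - 8) - 135) = -411*(-4 - 135) = -411*(-139) = 57129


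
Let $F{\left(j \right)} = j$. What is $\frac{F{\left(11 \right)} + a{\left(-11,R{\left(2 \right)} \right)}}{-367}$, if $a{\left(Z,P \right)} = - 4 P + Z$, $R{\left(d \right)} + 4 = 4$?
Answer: $0$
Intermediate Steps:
$R{\left(d \right)} = 0$ ($R{\left(d \right)} = -4 + 4 = 0$)
$a{\left(Z,P \right)} = Z - 4 P$
$\frac{F{\left(11 \right)} + a{\left(-11,R{\left(2 \right)} \right)}}{-367} = \frac{11 - 11}{-367} = - \frac{11 + \left(-11 + 0\right)}{367} = - \frac{11 - 11}{367} = \left(- \frac{1}{367}\right) 0 = 0$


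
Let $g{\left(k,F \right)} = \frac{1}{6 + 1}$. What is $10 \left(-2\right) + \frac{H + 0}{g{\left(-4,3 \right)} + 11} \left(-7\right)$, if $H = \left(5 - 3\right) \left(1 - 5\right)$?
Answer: $- \frac{584}{39} \approx -14.974$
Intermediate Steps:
$g{\left(k,F \right)} = \frac{1}{7}$
$H = -8$ ($H = 2 \left(-4\right) = -8$)
$10 \left(-2\right) + \frac{H + 0}{g{\left(-4,3 \right)} + 11} \left(-7\right) = 10 \left(-2\right) + \frac{-8 + 0}{\frac{1}{7} + 11} \left(-7\right) = -20 + - \frac{8}{\frac{78}{7}} \left(-7\right) = -20 + \left(-8\right) \frac{7}{78} \left(-7\right) = -20 - - \frac{196}{39} = -20 + \frac{196}{39} = - \frac{584}{39}$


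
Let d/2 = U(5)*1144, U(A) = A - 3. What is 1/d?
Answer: 1/4576 ≈ 0.00021853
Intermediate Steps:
U(A) = -3 + A
d = 4576 (d = 2*((-3 + 5)*1144) = 2*(2*1144) = 2*2288 = 4576)
1/d = 1/4576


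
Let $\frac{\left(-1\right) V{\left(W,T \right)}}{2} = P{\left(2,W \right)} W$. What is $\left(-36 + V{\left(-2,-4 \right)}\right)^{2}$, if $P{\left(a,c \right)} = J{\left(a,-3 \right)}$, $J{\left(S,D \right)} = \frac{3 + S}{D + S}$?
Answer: $3136$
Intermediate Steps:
$J{\left(S,D \right)} = \frac{3 + S}{D + S}$
$P{\left(a,c \right)} = \frac{3 + a}{-3 + a}$
$V{\left(W,T \right)} = 10 W$ ($V{\left(W,T \right)} = - 2 \frac{3 + 2}{-3 + 2} W = - 2 \frac{1}{-1} \cdot 5 W = - 2 \left(-1\right) 5 W = - 2 \left(- 5 W\right) = 10 W$)
$\left(-36 + V{\left(-2,-4 \right)}\right)^{2} = \left(-36 + 10 \left(-2\right)\right)^{2} = \left(-36 - 20\right)^{2} = \left(-56\right)^{2} = 3136$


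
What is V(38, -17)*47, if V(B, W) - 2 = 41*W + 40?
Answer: -30785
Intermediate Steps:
V(B, W) = 42 + 41*W (V(B, W) = 2 + (41*W + 40) = 2 + (40 + 41*W) = 42 + 41*W)
V(38, -17)*47 = (42 + 41*(-17))*47 = (42 - 697)*47 = -655*47 = -30785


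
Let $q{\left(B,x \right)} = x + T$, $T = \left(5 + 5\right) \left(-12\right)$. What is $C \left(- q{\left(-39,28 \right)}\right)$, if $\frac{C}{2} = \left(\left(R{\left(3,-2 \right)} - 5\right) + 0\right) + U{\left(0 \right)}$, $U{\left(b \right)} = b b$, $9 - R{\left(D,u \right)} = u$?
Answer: $1104$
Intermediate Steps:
$R{\left(D,u \right)} = 9 - u$
$U{\left(b \right)} = b^{2}$
$T = -120$ ($T = 10 \left(-12\right) = -120$)
$q{\left(B,x \right)} = -120 + x$ ($q{\left(B,x \right)} = x - 120 = -120 + x$)
$C = 12$ ($C = 2 \left(\left(\left(\left(9 - -2\right) - 5\right) + 0\right) + 0^{2}\right) = 2 \left(\left(\left(\left(9 + 2\right) - 5\right) + 0\right) + 0\right) = 2 \left(\left(\left(11 - 5\right) + 0\right) + 0\right) = 2 \left(\left(6 + 0\right) + 0\right) = 2 \left(6 + 0\right) = 2 \cdot 6 = 12$)
$C \left(- q{\left(-39,28 \right)}\right) = 12 \left(- (-120 + 28)\right) = 12 \left(\left(-1\right) \left(-92\right)\right) = 12 \cdot 92 = 1104$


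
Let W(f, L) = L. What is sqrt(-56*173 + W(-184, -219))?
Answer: I*sqrt(9907) ≈ 99.534*I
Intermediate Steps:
sqrt(-56*173 + W(-184, -219)) = sqrt(-56*173 - 219) = sqrt(-9688 - 219) = sqrt(-9907) = I*sqrt(9907)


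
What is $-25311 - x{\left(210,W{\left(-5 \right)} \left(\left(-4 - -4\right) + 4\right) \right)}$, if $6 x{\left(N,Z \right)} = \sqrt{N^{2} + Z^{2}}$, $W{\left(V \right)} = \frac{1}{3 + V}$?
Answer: $-25311 - \frac{\sqrt{11026}}{3} \approx -25346.0$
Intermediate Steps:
$x{\left(N,Z \right)} = \frac{\sqrt{N^{2} + Z^{2}}}{6}$
$-25311 - x{\left(210,W{\left(-5 \right)} \left(\left(-4 - -4\right) + 4\right) \right)} = -25311 - \frac{\sqrt{210^{2} + \left(\frac{\left(-4 - -4\right) + 4}{3 - 5}\right)^{2}}}{6} = -25311 - \frac{\sqrt{44100 + \left(\frac{\left(-4 + 4\right) + 4}{-2}\right)^{2}}}{6} = -25311 - \frac{\sqrt{44100 + \left(- \frac{0 + 4}{2}\right)^{2}}}{6} = -25311 - \frac{\sqrt{44100 + \left(\left(- \frac{1}{2}\right) 4\right)^{2}}}{6} = -25311 - \frac{\sqrt{44100 + \left(-2\right)^{2}}}{6} = -25311 - \frac{\sqrt{44100 + 4}}{6} = -25311 - \frac{\sqrt{44104}}{6} = -25311 - \frac{2 \sqrt{11026}}{6} = -25311 - \frac{\sqrt{11026}}{3}$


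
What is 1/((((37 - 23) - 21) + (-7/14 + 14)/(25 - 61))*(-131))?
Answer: 8/7729 ≈ 0.0010351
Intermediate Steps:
1/((((37 - 23) - 21) + (-7/14 + 14)/(25 - 61))*(-131)) = 1/(((14 - 21) + (-7*1/14 + 14)/(-36))*(-131)) = 1/((-7 + (-1/2 + 14)*(-1/36))*(-131)) = 1/((-7 + (27/2)*(-1/36))*(-131)) = 1/((-7 - 3/8)*(-131)) = 1/(-59/8*(-131)) = 1/(7729/8) = 8/7729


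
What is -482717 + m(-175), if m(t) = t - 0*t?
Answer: -482892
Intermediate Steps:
m(t) = t (m(t) = t - 1*0 = t + 0 = t)
-482717 + m(-175) = -482717 - 175 = -482892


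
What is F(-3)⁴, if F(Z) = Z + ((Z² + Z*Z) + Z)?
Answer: 20736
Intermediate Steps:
F(Z) = 2*Z + 2*Z² (F(Z) = Z + ((Z² + Z²) + Z) = Z + (2*Z² + Z) = Z + (Z + 2*Z²) = 2*Z + 2*Z²)
F(-3)⁴ = (2*(-3)*(1 - 3))⁴ = (2*(-3)*(-2))⁴ = 12⁴ = 20736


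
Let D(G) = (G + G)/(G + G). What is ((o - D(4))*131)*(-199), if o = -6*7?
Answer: 1120967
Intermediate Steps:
o = -42
D(G) = 1 (D(G) = (2*G)/((2*G)) = (2*G)*(1/(2*G)) = 1)
((o - D(4))*131)*(-199) = ((-42 - 1*1)*131)*(-199) = ((-42 - 1)*131)*(-199) = -43*131*(-199) = -5633*(-199) = 1120967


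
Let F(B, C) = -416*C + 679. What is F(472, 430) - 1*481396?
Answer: -659597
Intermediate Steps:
F(B, C) = 679 - 416*C
F(472, 430) - 1*481396 = (679 - 416*430) - 1*481396 = (679 - 178880) - 481396 = -178201 - 481396 = -659597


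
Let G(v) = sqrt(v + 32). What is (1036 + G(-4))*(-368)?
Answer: -381248 - 736*sqrt(7) ≈ -3.8320e+5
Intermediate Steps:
G(v) = sqrt(32 + v)
(1036 + G(-4))*(-368) = (1036 + sqrt(32 - 4))*(-368) = (1036 + sqrt(28))*(-368) = (1036 + 2*sqrt(7))*(-368) = -381248 - 736*sqrt(7)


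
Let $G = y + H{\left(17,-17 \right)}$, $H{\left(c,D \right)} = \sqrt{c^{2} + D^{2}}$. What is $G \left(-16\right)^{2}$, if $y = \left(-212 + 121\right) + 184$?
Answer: $23808 + 4352 \sqrt{2} \approx 29963.0$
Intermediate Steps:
$H{\left(c,D \right)} = \sqrt{D^{2} + c^{2}}$
$y = 93$ ($y = -91 + 184 = 93$)
$G = 93 + 17 \sqrt{2}$ ($G = 93 + \sqrt{\left(-17\right)^{2} + 17^{2}} = 93 + \sqrt{289 + 289} = 93 + \sqrt{578} = 93 + 17 \sqrt{2} \approx 117.04$)
$G \left(-16\right)^{2} = \left(93 + 17 \sqrt{2}\right) \left(-16\right)^{2} = \left(93 + 17 \sqrt{2}\right) 256 = 23808 + 4352 \sqrt{2}$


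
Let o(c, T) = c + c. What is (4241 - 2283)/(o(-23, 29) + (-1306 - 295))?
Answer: -1958/1647 ≈ -1.1888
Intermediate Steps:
o(c, T) = 2*c
(4241 - 2283)/(o(-23, 29) + (-1306 - 295)) = (4241 - 2283)/(2*(-23) + (-1306 - 295)) = 1958/(-46 - 1601) = 1958/(-1647) = 1958*(-1/1647) = -1958/1647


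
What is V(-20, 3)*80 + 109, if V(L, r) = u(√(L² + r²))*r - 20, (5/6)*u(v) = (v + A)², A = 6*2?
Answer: 157773 + 6912*√409 ≈ 2.9756e+5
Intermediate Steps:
A = 12
u(v) = 6*(12 + v)²/5 (u(v) = 6*(v + 12)²/5 = 6*(12 + v)²/5)
V(L, r) = -20 + 6*r*(12 + √(L² + r²))²/5 (V(L, r) = (6*(12 + √(L² + r²))²/5)*r - 20 = 6*r*(12 + √(L² + r²))²/5 - 20 = -20 + 6*r*(12 + √(L² + r²))²/5)
V(-20, 3)*80 + 109 = (-20 + (6/5)*3*(12 + √((-20)² + 3²))²)*80 + 109 = (-20 + (6/5)*3*(12 + √(400 + 9))²)*80 + 109 = (-20 + (6/5)*3*(12 + √409)²)*80 + 109 = (-20 + 18*(12 + √409)²/5)*80 + 109 = (-1600 + 288*(12 + √409)²) + 109 = -1491 + 288*(12 + √409)²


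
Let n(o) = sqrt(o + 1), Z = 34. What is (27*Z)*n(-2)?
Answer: 918*I ≈ 918.0*I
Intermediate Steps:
n(o) = sqrt(1 + o)
(27*Z)*n(-2) = (27*34)*sqrt(1 - 2) = 918*sqrt(-1) = 918*I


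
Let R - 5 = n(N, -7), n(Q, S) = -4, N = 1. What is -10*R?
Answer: -10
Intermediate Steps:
R = 1 (R = 5 - 4 = 1)
-10*R = -10*1 = -10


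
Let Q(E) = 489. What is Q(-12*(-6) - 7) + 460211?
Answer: 460700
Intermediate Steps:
Q(-12*(-6) - 7) + 460211 = 489 + 460211 = 460700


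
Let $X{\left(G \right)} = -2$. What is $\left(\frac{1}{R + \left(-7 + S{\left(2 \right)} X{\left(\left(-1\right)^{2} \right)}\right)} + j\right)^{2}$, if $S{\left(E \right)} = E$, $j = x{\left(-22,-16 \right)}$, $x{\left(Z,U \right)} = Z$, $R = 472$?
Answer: $\frac{102839881}{212521} \approx 483.9$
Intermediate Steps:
$j = -22$
$\left(\frac{1}{R + \left(-7 + S{\left(2 \right)} X{\left(\left(-1\right)^{2} \right)}\right)} + j\right)^{2} = \left(\frac{1}{472 + \left(-7 + 2 \left(-2\right)\right)} - 22\right)^{2} = \left(\frac{1}{472 - 11} - 22\right)^{2} = \left(\frac{1}{461} - 22\right)^{2} = \left(- \frac{10141}{461}\right)^{2} = \frac{102839881}{212521}$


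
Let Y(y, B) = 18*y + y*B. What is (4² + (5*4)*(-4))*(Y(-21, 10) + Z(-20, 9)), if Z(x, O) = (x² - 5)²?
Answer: -9947968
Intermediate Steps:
Z(x, O) = (-5 + x²)²
Y(y, B) = 18*y + B*y
(4² + (5*4)*(-4))*(Y(-21, 10) + Z(-20, 9)) = (4² + (5*4)*(-4))*(-21*(18 + 10) + (-5 + (-20)²)²) = (16 + 20*(-4))*(-21*28 + (-5 + 400)²) = (16 - 80)*(-588 + 395²) = -64*(-588 + 156025) = -64*155437 = -9947968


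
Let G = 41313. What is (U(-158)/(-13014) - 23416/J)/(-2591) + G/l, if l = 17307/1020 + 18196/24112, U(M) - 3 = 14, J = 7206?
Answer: 214308979155642048167/91933393196166138 ≈ 2331.1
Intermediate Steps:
U(M) = 17 (U(M) = 3 + 14 = 17)
l = 2270137/128095 (l = 17307*(1/1020) + 18196*(1/24112) = 5769/340 + 4549/6028 = 2270137/128095 ≈ 17.722)
(U(-158)/(-13014) - 23416/J)/(-2591) + G/l = (17/(-13014) - 23416/7206)/(-2591) + 41313/(2270137/128095) = (17*(-1/13014) - 23416*1/7206)*(-1/2591) + 41313*(128095/2270137) = (-17/13014 - 11708/3603)*(-1/2591) + 5291988735/2270137 = -50809721/15629814*(-1/2591) + 5291988735/2270137 = 50809721/40496848074 + 5291988735/2270137 = 214308979155642048167/91933393196166138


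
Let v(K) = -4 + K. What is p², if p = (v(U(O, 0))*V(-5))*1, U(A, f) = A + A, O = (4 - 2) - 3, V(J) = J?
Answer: 900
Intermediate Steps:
O = -1 (O = 2 - 3 = -1)
U(A, f) = 2*A
p = 30 (p = ((-4 + 2*(-1))*(-5))*1 = ((-4 - 2)*(-5))*1 = -6*(-5)*1 = 30*1 = 30)
p² = 30² = 900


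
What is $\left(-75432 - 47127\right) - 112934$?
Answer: $-235493$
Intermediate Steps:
$\left(-75432 - 47127\right) - 112934 = -122559 - 112934 = -235493$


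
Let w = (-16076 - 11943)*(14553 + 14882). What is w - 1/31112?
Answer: -25659288012681/31112 ≈ -8.2474e+8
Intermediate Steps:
w = -824739265 (w = -28019*29435 = -824739265)
w - 1/31112 = -824739265 - 1/31112 = -25659288012681/31112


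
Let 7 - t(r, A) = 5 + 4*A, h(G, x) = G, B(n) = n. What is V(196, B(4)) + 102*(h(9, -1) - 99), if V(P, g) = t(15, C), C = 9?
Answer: -9214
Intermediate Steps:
t(r, A) = 2 - 4*A (t(r, A) = 7 - (5 + 4*A) = 7 + (-5 - 4*A) = 2 - 4*A)
V(P, g) = -34 (V(P, g) = 2 - 4*9 = 2 - 36 = -34)
V(196, B(4)) + 102*(h(9, -1) - 99) = -34 + 102*(9 - 99) = -34 + 102*(-90) = -34 - 9180 = -9214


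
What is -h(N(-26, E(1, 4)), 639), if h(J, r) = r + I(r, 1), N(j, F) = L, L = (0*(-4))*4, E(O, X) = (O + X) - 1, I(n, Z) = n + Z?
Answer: -1279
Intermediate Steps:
I(n, Z) = Z + n
E(O, X) = -1 + O + X
L = 0 (L = 0*4 = 0)
N(j, F) = 0
h(J, r) = 1 + 2*r (h(J, r) = r + (1 + r) = 1 + 2*r)
-h(N(-26, E(1, 4)), 639) = -(1 + 2*639) = -(1 + 1278) = -1*1279 = -1279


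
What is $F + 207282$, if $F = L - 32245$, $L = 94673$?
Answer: $269710$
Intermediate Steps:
$F = 62428$ ($F = 94673 - 32245 = 62428$)
$F + 207282 = 62428 + 207282 = 269710$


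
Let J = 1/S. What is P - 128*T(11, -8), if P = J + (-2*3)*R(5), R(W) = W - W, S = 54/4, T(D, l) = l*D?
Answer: 304130/27 ≈ 11264.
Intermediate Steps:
T(D, l) = D*l
S = 27/2 (S = 54*(¼) = 27/2 ≈ 13.500)
R(W) = 0
J = 2/27 (J = 1/(27/2) = 2/27 ≈ 0.074074)
P = 2/27 (P = 2/27 - 2*3*0 = 2/27 - 6*0 = 2/27 + 0 = 2/27 ≈ 0.074074)
P - 128*T(11, -8) = 2/27 - 1408*(-8) = 2/27 - 128*(-88) = 2/27 + 11264 = 304130/27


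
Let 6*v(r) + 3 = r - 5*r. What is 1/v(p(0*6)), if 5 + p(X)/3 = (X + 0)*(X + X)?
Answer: 2/19 ≈ 0.10526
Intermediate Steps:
p(X) = -15 + 6*X² (p(X) = -15 + 3*((X + 0)*(X + X)) = -15 + 3*(X*(2*X)) = -15 + 3*(2*X²) = -15 + 6*X²)
v(r) = -½ - 2*r/3 (v(r) = -½ + (r - 5*r)/6 = -½ + (-4*r)/6 = -½ - 2*r/3)
1/v(p(0*6)) = 1/(-½ - 2*(-15 + 6*(0*6)²)/3) = 1/(-½ - 2*(-15 + 6*0²)/3) = 1/(-½ - 2*(-15 + 6*0)/3) = 1/(-½ - 2*(-15 + 0)/3) = 1/(-½ - ⅔*(-15)) = 1/(-½ + 10) = 1/(19/2) = 2/19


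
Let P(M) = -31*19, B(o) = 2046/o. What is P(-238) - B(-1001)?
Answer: -53413/91 ≈ -586.96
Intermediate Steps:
P(M) = -589
P(-238) - B(-1001) = -589 - 2046/(-1001) = -589 - 2046*(-1)/1001 = -589 - 1*(-186/91) = -589 + 186/91 = -53413/91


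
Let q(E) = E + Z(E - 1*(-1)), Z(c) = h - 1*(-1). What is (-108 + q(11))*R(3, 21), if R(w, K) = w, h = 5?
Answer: -273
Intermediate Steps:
Z(c) = 6 (Z(c) = 5 - 1*(-1) = 5 + 1 = 6)
q(E) = 6 + E (q(E) = E + 6 = 6 + E)
(-108 + q(11))*R(3, 21) = (-108 + (6 + 11))*3 = (-108 + 17)*3 = -91*3 = -273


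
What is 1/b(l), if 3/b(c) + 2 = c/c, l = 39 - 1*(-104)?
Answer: -1/3 ≈ -0.33333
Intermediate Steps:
l = 143 (l = 39 + 104 = 143)
b(c) = -3 (b(c) = 3/(-2 + c/c) = 3/(-2 + 1) = 3/(-1) = 3*(-1) = -3)
1/b(l) = 1/(-3) = -1/3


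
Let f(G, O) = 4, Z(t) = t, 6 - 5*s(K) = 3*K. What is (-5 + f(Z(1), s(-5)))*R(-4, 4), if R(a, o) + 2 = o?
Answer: -2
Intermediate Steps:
R(a, o) = -2 + o
s(K) = 6/5 - 3*K/5
(-5 + f(Z(1), s(-5)))*R(-4, 4) = (-5 + 4)*(-2 + 4) = -1*2 = -2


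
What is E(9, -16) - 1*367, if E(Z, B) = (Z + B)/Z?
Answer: -3310/9 ≈ -367.78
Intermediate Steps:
E(Z, B) = (B + Z)/Z
E(9, -16) - 1*367 = (-16 + 9)/9 - 1*367 = (⅑)*(-7) - 367 = -7/9 - 367 = -3310/9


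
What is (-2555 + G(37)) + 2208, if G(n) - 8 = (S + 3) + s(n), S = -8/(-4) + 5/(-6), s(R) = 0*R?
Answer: -2009/6 ≈ -334.83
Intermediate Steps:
s(R) = 0
S = 7/6 (S = -8*(-¼) + 5*(-⅙) = 2 - ⅚ = 7/6 ≈ 1.1667)
G(n) = 73/6 (G(n) = 8 + ((7/6 + 3) + 0) = 8 + (25/6 + 0) = 8 + 25/6 = 73/6)
(-2555 + G(37)) + 2208 = (-2555 + 73/6) + 2208 = -15257/6 + 2208 = -2009/6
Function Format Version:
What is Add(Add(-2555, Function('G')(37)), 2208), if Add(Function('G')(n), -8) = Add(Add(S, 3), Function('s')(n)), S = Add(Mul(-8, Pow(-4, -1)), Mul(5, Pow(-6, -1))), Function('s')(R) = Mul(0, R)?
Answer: Rational(-2009, 6) ≈ -334.83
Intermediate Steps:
Function('s')(R) = 0
S = Rational(7, 6) (S = Add(Mul(-8, Rational(-1, 4)), Mul(5, Rational(-1, 6))) = Add(2, Rational(-5, 6)) = Rational(7, 6) ≈ 1.1667)
Function('G')(n) = Rational(73, 6) (Function('G')(n) = Add(8, Add(Add(Rational(7, 6), 3), 0)) = Add(8, Add(Rational(25, 6), 0)) = Add(8, Rational(25, 6)) = Rational(73, 6))
Add(Add(-2555, Function('G')(37)), 2208) = Add(Add(-2555, Rational(73, 6)), 2208) = Add(Rational(-15257, 6), 2208) = Rational(-2009, 6)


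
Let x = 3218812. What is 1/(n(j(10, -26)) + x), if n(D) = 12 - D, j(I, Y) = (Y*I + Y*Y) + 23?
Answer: 1/3218385 ≈ 3.1071e-7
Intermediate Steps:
j(I, Y) = 23 + Y**2 + I*Y (j(I, Y) = (I*Y + Y**2) + 23 = (Y**2 + I*Y) + 23 = 23 + Y**2 + I*Y)
1/(n(j(10, -26)) + x) = 1/((12 - (23 + (-26)**2 + 10*(-26))) + 3218812) = 1/((12 - (23 + 676 - 260)) + 3218812) = 1/((12 - 1*439) + 3218812) = 1/((12 - 439) + 3218812) = 1/(-427 + 3218812) = 1/3218385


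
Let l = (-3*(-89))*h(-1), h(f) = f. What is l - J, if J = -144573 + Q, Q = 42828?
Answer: 101478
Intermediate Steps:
l = -267 (l = -3*(-89)*(-1) = 267*(-1) = -267)
J = -101745 (J = -144573 + 42828 = -101745)
l - J = -267 - 1*(-101745) = -267 + 101745 = 101478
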